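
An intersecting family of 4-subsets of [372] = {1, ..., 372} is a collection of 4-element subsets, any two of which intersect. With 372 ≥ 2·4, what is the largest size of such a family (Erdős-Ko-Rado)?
max |F| = C(371, 3) = 8442105

Erdős-Ko-Rado (1961): when n ≥ 2k, max |F| = C(n−1, k−1). The bound is attained by the star {A : i ∈ A} for any fixed i ∈ [n]. Here C(372−1, 4−1) = C(371, 3) = 8442105.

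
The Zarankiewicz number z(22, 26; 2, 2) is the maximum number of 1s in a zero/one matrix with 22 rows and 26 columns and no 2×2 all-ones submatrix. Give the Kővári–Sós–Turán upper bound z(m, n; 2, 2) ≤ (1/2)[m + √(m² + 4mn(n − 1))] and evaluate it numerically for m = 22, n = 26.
z(22, 26; 2, 2) ≤ (1/2)[22 + √(22² + 4·22·26·25)] = (1/2)[22 + √57684] = 131.0875

Kővári–Sós–Turán: let r_1, ..., r_22 be the row sums and z = Σ r_i the total number of 1s. Each pair of columns can share at most one row with both entries 1 (else a 2×2 all-ones block appears), so Σ_i C(r_i, 2) ≤ C(26, 2) = 325. By convexity Σ_i C(r_i, 2) ≥ 22·C(z/22, 2) = z(z − 22)/(2·22), giving z² − 22z − 22·26·25 ≤ 0 and hence z ≤ (1/2)[22 + √(484 + 4·14300)] = (1/2)[22 + √57684] ≈ (1/2)(22 + 240.1749) = 131.0875.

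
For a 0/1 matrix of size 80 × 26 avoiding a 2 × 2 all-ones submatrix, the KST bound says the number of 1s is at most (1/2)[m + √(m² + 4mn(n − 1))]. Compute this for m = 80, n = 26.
z(80, 26; 2, 2) ≤ (1/2)[80 + √(80² + 4·80·26·25)] = (1/2)[80 + √214400] = 271.5167

Kővári–Sós–Turán: let r_1, ..., r_80 be the row sums and z = Σ r_i the total number of 1s. Each pair of columns can share at most one row with both entries 1 (else a 2×2 all-ones block appears), so Σ_i C(r_i, 2) ≤ C(26, 2) = 325. By convexity Σ_i C(r_i, 2) ≥ 80·C(z/80, 2) = z(z − 80)/(2·80), giving z² − 80z − 80·26·25 ≤ 0 and hence z ≤ (1/2)[80 + √(6400 + 4·52000)] = (1/2)[80 + √214400] ≈ (1/2)(80 + 463.0335) = 271.5167.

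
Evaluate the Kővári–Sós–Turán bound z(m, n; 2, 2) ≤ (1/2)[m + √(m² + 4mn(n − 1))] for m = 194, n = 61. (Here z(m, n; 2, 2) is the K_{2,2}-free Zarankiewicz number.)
z(194, 61; 2, 2) ≤ (1/2)[194 + √(194² + 4·194·61·60)] = (1/2)[194 + √2877796] = 945.2034

Kővári–Sós–Turán: let r_1, ..., r_194 be the row sums and z = Σ r_i the total number of 1s. Each pair of columns can share at most one row with both entries 1 (else a 2×2 all-ones block appears), so Σ_i C(r_i, 2) ≤ C(61, 2) = 1830. By convexity Σ_i C(r_i, 2) ≥ 194·C(z/194, 2) = z(z − 194)/(2·194), giving z² − 194z − 194·61·60 ≤ 0 and hence z ≤ (1/2)[194 + √(37636 + 4·710040)] = (1/2)[194 + √2877796] ≈ (1/2)(194 + 1696.4068) = 945.2034.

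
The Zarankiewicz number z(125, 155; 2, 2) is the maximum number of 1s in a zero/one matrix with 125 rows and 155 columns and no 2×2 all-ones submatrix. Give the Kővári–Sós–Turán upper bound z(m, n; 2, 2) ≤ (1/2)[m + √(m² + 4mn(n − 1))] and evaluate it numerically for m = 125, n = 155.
z(125, 155; 2, 2) ≤ (1/2)[125 + √(125² + 4·125·155·154)] = (1/2)[125 + √11950625] = 1790.9838

Kővári–Sós–Turán: let r_1, ..., r_125 be the row sums and z = Σ r_i the total number of 1s. Each pair of columns can share at most one row with both entries 1 (else a 2×2 all-ones block appears), so Σ_i C(r_i, 2) ≤ C(155, 2) = 11935. By convexity Σ_i C(r_i, 2) ≥ 125·C(z/125, 2) = z(z − 125)/(2·125), giving z² − 125z − 125·155·154 ≤ 0 and hence z ≤ (1/2)[125 + √(15625 + 4·2983750)] = (1/2)[125 + √11950625] ≈ (1/2)(125 + 3456.9676) = 1790.9838.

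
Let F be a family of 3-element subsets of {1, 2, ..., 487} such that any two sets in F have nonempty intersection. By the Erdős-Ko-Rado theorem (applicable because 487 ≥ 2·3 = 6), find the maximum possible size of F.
max |F| = C(486, 2) = 117855

The Erdős-Ko-Rado theorem states: for n ≥ 2k, an intersecting family of k-subsets of an n-element set has size at most C(n − 1, k − 1), with equality for 'star' families {A ⊆ [n] : |A| = k, i ∈ A} (fix an element i). For n = 487, k = 3: C(486, 2) = 117855.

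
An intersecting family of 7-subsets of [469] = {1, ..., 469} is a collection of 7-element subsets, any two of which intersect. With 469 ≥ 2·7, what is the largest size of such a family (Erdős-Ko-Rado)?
max |F| = C(468, 6) = 14130843232584

The Erdős-Ko-Rado theorem states: for n ≥ 2k, an intersecting family of k-subsets of an n-element set has size at most C(n − 1, k − 1), with equality for 'star' families {A ⊆ [n] : |A| = k, i ∈ A} (fix an element i). For n = 469, k = 7: C(468, 6) = 14130843232584.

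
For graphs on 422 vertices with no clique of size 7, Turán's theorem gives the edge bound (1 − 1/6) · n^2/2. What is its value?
Turán density bound = (5/6) · 422^2/2 = 222605/3 ≈ 74201.6667

Turán's theorem: ex(n, K_{r+1}) is achieved by the complete r-partite Turán graph T(n, r) with parts as balanced as possible, and is at most (1 − 1/r) · n^2/2. For r = 6, n = 422: the density bound is (5/6) · 178084/2 = 222605/3 ≈ 74201.6667. The integer-valued extremum is e(T(422, 6)) = 74201, which is strictly less than the density bound 222605/3 since 6 ∤ 422 (the parts of T(422, 6) cannot all be equal).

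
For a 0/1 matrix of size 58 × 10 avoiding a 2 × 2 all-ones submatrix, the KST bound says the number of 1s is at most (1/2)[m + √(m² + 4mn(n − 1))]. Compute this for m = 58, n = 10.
z(58, 10; 2, 2) ≤ (1/2)[58 + √(58² + 4·58·10·9)] = (1/2)[58 + √24244] = 106.8524

Kővári–Sós–Turán: let r_1, ..., r_58 be the row sums and z = Σ r_i the total number of 1s. Each pair of columns can share at most one row with both entries 1 (else a 2×2 all-ones block appears), so Σ_i C(r_i, 2) ≤ C(10, 2) = 45. By convexity Σ_i C(r_i, 2) ≥ 58·C(z/58, 2) = z(z − 58)/(2·58), giving z² − 58z − 58·10·9 ≤ 0 and hence z ≤ (1/2)[58 + √(3364 + 4·5220)] = (1/2)[58 + √24244] ≈ (1/2)(58 + 155.7048) = 106.8524.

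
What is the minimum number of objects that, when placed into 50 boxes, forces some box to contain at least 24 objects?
n = (24 − 1)·50 + 1 = 1151

By the generalised pigeonhole principle, to guarantee some box contains ≥ r objects we need more than (r − 1) · k objects total. Threshold: n = (r − 1) · k + 1. With r = 24 and k = 50: n = 23 · 50 + 1 = 1150 + 1 = 1151. For n = 1150 = 23 · 50, we can put exactly 23 objects in every box, avoiding 24 in any single one — so 1151 is tight.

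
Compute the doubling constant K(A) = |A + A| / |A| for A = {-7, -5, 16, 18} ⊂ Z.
K = |A + A| / |A| = 9/4

Enumerate A + A = {a + b : a, b ∈ A}. With |A| = 4, there are |A|^2 = 16 ordered sum pairs; collecting distinct values, A + A = {-14, -12, -10, 9, 11, 13, 32, 34, 36}, so |A + A| = 9. Thus K = 9/4. For comparison, the minimum possible |A + A| over all 4-element sets is 2·4 − 1 = 7 (so min K = 7/4), attained only by arithmetic progressions.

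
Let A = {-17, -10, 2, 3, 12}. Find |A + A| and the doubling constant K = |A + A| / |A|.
K = |A + A| / |A| = 15/5 = 3

Enumerate A + A = {a + b : a, b ∈ A}. With |A| = 5, there are |A|^2 = 25 ordered sum pairs; collecting distinct values, A + A = {-34, -27, -20, -15, -14, -8, -7, -5, 2, 4, 5, 6, 14, 15, 24}, so |A + A| = 15. Thus K = 15/5 = 3. For comparison, the minimum possible |A + A| over all 5-element sets is 2·5 − 1 = 9 (so min K = 9/5), attained only by arithmetic progressions.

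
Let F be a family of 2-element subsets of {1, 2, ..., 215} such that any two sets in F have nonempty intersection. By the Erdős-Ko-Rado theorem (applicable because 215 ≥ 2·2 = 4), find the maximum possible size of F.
max |F| = C(214, 1) = 214

Erdős-Ko-Rado (1961): when n ≥ 2k, max |F| = C(n−1, k−1). The bound is attained by the star {A : i ∈ A} for any fixed i ∈ [n]. Here C(215−1, 2−1) = C(214, 1) = 214.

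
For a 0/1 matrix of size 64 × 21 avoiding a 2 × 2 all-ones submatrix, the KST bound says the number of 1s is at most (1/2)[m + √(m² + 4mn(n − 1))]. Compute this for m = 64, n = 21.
z(64, 21; 2, 2) ≤ (1/2)[64 + √(64² + 4·64·21·20)] = (1/2)[64 + √111616] = 199.0449

Kővári–Sós–Turán: let r_1, ..., r_64 be the row sums and z = Σ r_i the total number of 1s. Each pair of columns can share at most one row with both entries 1 (else a 2×2 all-ones block appears), so Σ_i C(r_i, 2) ≤ C(21, 2) = 210. By convexity Σ_i C(r_i, 2) ≥ 64·C(z/64, 2) = z(z − 64)/(2·64), giving z² − 64z − 64·21·20 ≤ 0 and hence z ≤ (1/2)[64 + √(4096 + 4·26880)] = (1/2)[64 + √111616] ≈ (1/2)(64 + 334.0898) = 199.0449.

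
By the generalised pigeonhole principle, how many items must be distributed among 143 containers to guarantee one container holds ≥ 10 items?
n = (10 − 1)·143 + 1 = 1288

By the generalised pigeonhole principle, to guarantee some box contains ≥ r objects we need more than (r − 1) · k objects total. Threshold: n = (r − 1) · k + 1. With r = 10 and k = 143: n = 9 · 143 + 1 = 1287 + 1 = 1288. For n = 1287 = 9 · 143, we can put exactly 9 objects in every box, avoiding 10 in any single one — so 1288 is tight.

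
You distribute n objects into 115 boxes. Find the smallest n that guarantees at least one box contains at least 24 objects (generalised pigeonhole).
n = (24 − 1)·115 + 1 = 2646

By the generalised pigeonhole principle, to guarantee some box contains ≥ r objects we need more than (r − 1) · k objects total. Threshold: n = (r − 1) · k + 1. With r = 24 and k = 115: n = 23 · 115 + 1 = 2645 + 1 = 2646. For n = 2645 = 23 · 115, we can put exactly 23 objects in every box, avoiding 24 in any single one — so 2646 is tight.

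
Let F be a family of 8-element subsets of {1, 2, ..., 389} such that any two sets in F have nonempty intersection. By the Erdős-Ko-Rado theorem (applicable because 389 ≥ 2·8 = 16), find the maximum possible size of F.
max |F| = C(388, 7) = 248744535954816

The Erdős-Ko-Rado theorem states: for n ≥ 2k, an intersecting family of k-subsets of an n-element set has size at most C(n − 1, k − 1), with equality for 'star' families {A ⊆ [n] : |A| = k, i ∈ A} (fix an element i). For n = 389, k = 8: C(388, 7) = 248744535954816.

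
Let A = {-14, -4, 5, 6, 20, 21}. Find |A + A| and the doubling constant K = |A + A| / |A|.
K = |A + A| / |A| = 19/6

Enumerate A + A = {a + b : a, b ∈ A}. With |A| = 6, there are |A|^2 = 36 ordered sum pairs; collecting distinct values, A + A = {-28, -18, -9, -8, 1, 2, 6, 7, 10, 11, 12, 16, 17, 25, 26, 27, 40, 41, 42}, so |A + A| = 19. Thus K = 19/6. For comparison, the minimum possible |A + A| over all 6-element sets is 2·6 − 1 = 11 (so min K = 11/6), attained only by arithmetic progressions.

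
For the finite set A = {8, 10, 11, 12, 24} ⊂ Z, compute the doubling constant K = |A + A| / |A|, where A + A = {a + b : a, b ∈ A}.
K = |A + A| / |A| = 13/5

Enumerate A + A = {a + b : a, b ∈ A}. With |A| = 5, there are |A|^2 = 25 ordered sum pairs; collecting distinct values, A + A = {16, 18, 19, 20, 21, 22, 23, 24, 32, 34, 35, 36, 48}, so |A + A| = 13. Thus K = 13/5. For comparison, the minimum possible |A + A| over all 5-element sets is 2·5 − 1 = 9 (so min K = 9/5), attained only by arithmetic progressions.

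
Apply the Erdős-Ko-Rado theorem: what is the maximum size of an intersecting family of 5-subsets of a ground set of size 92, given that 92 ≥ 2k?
max |F| = C(91, 4) = 2672670

The Erdős-Ko-Rado theorem states: for n ≥ 2k, an intersecting family of k-subsets of an n-element set has size at most C(n − 1, k − 1), with equality for 'star' families {A ⊆ [n] : |A| = k, i ∈ A} (fix an element i). For n = 92, k = 5: C(91, 4) = 2672670.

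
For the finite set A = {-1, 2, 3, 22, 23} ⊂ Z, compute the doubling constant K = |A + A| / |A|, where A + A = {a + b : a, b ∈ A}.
K = |A + A| / |A| = 14/5

Enumerate A + A = {a + b : a, b ∈ A}. With |A| = 5, there are |A|^2 = 25 ordered sum pairs; collecting distinct values, A + A = {-2, 1, 2, 4, 5, 6, 21, 22, 24, 25, 26, 44, 45, 46}, so |A + A| = 14. Thus K = 14/5. For comparison, the minimum possible |A + A| over all 5-element sets is 2·5 − 1 = 9 (so min K = 9/5), attained only by arithmetic progressions.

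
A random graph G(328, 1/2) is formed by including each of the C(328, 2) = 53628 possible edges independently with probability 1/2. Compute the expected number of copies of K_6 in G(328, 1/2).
E[# K_6] = C(328, 6) · (1/2)^C(6, 2) = 1651724434620 / 2^15 = 412931108655/8192 ≈ 50406629.474487

For each 6-subset S of vertices (there are C(328, 6) = 1651724434620 such S), let X_S = 1 if S induces a K_6 (all C(6, 2) = 15 edges present). Then P(X_S = 1) = (1/2)^15 = 1/32768. By linearity of expectation, E[# K_6] = C(328, 6) · (1/2)^15 = 1651724434620 / 32768 = 412931108655/8192 ≈ 50406629.474487.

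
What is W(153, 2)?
W(153, 2) = 153 + 1 = 154

A 2-term AP is any pair of integers, so a monochromatic 2-AP exists iff some colour is used at least twice. With 153 colours, the colouring i ↦ i on {1, ..., 153} uses each colour once, avoiding any monochromatic pair, so W(153, 2) > 153. For {1, ..., 154}, pigeonhole forces two integers of the same colour, which form a monochromatic 2-AP. Hence W(153, 2) = 154.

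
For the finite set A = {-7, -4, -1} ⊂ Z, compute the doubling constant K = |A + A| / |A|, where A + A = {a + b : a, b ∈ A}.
K = |A + A| / |A| = 5/3

Enumerate A + A = {a + b : a, b ∈ A}. With |A| = 3, there are |A|^2 = 9 ordered sum pairs; collecting distinct values, A + A = {-14, -11, -8, -5, -2}, so |A + A| = 5. Thus K = 5/3. Here |A + A| = 2|A| − 1 = 5, the minimum possible — so K = 5/3 is minimal, which holds iff A is an arithmetic progression.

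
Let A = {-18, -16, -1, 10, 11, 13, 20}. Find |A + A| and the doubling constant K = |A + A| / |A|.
K = |A + A| / |A| = 27/7

Enumerate A + A = {a + b : a, b ∈ A}. With |A| = 7, there are |A|^2 = 49 ordered sum pairs; collecting distinct values, A + A = {-36, -34, -32, -19, -17, -8, -7, -6, -5, -3, -2, 2, 4, 9, 10, 12, 19, 20, 21, 22, 23, 24, 26, 30, 31, 33, 40}, so |A + A| = 27. Thus K = 27/7. For comparison, the minimum possible |A + A| over all 7-element sets is 2·7 − 1 = 13 (so min K = 13/7), attained only by arithmetic progressions.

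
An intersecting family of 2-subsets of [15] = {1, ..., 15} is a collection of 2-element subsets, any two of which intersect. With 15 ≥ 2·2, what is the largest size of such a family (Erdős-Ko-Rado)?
max |F| = C(14, 1) = 14

Erdős-Ko-Rado (1961): when n ≥ 2k, max |F| = C(n−1, k−1). The bound is attained by the star {A : i ∈ A} for any fixed i ∈ [n]. Here C(15−1, 2−1) = C(14, 1) = 14.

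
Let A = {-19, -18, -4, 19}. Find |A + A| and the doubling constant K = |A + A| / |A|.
K = |A + A| / |A| = 10/4 = 5/2

Enumerate A + A = {a + b : a, b ∈ A}. With |A| = 4, there are |A|^2 = 16 ordered sum pairs; collecting distinct values, A + A = {-38, -37, -36, -23, -22, -8, 0, 1, 15, 38}, so |A + A| = 10. Thus K = 10/4 = 5/2. For comparison, the minimum possible |A + A| over all 4-element sets is 2·4 − 1 = 7 (so min K = 7/4), attained only by arithmetic progressions.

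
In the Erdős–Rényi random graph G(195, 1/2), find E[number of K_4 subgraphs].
E[# K_4] = C(195, 4) · (1/2)^C(4, 2) = 58409520 / 2^6 = 3650595/4 = 912648.75

For each 4-subset S of vertices (there are C(195, 4) = 58409520 such S), let X_S = 1 if S induces a K_4 (all C(4, 2) = 6 edges present). Then P(X_S = 1) = (1/2)^6 = 1/64. By linearity of expectation, E[# K_4] = C(195, 4) · (1/2)^6 = 58409520 / 64 = 3650595/4 = 912648.75.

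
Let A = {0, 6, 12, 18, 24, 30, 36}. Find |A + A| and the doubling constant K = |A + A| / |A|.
K = |A + A| / |A| = 13/7

Enumerate A + A = {a + b : a, b ∈ A}. With |A| = 7, there are |A|^2 = 49 ordered sum pairs; collecting distinct values, A + A = {0, 6, 12, 18, 24, 30, 36, 42, 48, 54, 60, 66, 72}, so |A + A| = 13. Thus K = 13/7. Here |A + A| = 2|A| − 1 = 13, the minimum possible — so K = 13/7 is minimal, which holds iff A is an arithmetic progression.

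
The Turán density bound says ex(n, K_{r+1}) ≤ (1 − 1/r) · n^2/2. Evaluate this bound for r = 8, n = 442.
Turán density bound = (7/8) · 442^2/2 = 341887/4 ≈ 85471.75

Turán's theorem: ex(n, K_{r+1}) is achieved by the complete r-partite Turán graph T(n, r) with parts as balanced as possible, and is at most (1 − 1/r) · n^2/2. For r = 8, n = 442: the density bound is (7/8) · 195364/2 = 341887/4 ≈ 85471.75. The integer-valued extremum is e(T(442, 8)) = 85471, which is strictly less than the density bound 341887/4 since 8 ∤ 442 (the parts of T(442, 8) cannot all be equal).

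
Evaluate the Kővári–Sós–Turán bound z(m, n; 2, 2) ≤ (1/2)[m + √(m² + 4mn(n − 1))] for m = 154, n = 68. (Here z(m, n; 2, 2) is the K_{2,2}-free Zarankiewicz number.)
z(154, 68; 2, 2) ≤ (1/2)[154 + √(154² + 4·154·68·67)] = (1/2)[154 + √2830212] = 918.1617

Kővári–Sós–Turán: let r_1, ..., r_154 be the row sums and z = Σ r_i the total number of 1s. Each pair of columns can share at most one row with both entries 1 (else a 2×2 all-ones block appears), so Σ_i C(r_i, 2) ≤ C(68, 2) = 2278. By convexity Σ_i C(r_i, 2) ≥ 154·C(z/154, 2) = z(z − 154)/(2·154), giving z² − 154z − 154·68·67 ≤ 0 and hence z ≤ (1/2)[154 + √(23716 + 4·701624)] = (1/2)[154 + √2830212] ≈ (1/2)(154 + 1682.3234) = 918.1617.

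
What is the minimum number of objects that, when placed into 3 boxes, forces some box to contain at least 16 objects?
n = (16 − 1)·3 + 1 = 46

By the generalised pigeonhole principle, to guarantee some box contains ≥ r objects we need more than (r − 1) · k objects total. Threshold: n = (r − 1) · k + 1. With r = 16 and k = 3: n = 15 · 3 + 1 = 45 + 1 = 46. For n = 45 = 15 · 3, we can put exactly 15 objects in every box, avoiding 16 in any single one — so 46 is tight.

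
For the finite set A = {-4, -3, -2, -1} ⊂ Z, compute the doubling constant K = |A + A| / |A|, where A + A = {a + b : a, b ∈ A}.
K = |A + A| / |A| = 7/4

Enumerate A + A = {a + b : a, b ∈ A}. With |A| = 4, there are |A|^2 = 16 ordered sum pairs; collecting distinct values, A + A = {-8, -7, -6, -5, -4, -3, -2}, so |A + A| = 7. Thus K = 7/4. Here |A + A| = 2|A| − 1 = 7, the minimum possible — so K = 7/4 is minimal, which holds iff A is an arithmetic progression.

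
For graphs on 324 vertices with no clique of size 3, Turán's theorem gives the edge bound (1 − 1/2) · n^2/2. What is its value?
Turán density bound = (1/2) · 324^2/2 = 26244

Turán's theorem: ex(n, K_{r+1}) is achieved by the complete r-partite Turán graph T(n, r) with parts as balanced as possible, and is at most (1 − 1/r) · n^2/2. For r = 2, n = 324: the density bound is (1/2) · 104976/2 = 26244. Since 2 ∣ 324, the Turán graph T(324, 2) has parts of equal size 162, and its edge count e(T(324, 2)) = 26244 attains the density bound exactly.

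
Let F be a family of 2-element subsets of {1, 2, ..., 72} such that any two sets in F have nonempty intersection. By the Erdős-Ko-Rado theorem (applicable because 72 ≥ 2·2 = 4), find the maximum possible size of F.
max |F| = C(71, 1) = 71

The Erdős-Ko-Rado theorem states: for n ≥ 2k, an intersecting family of k-subsets of an n-element set has size at most C(n − 1, k − 1), with equality for 'star' families {A ⊆ [n] : |A| = k, i ∈ A} (fix an element i). For n = 72, k = 2: C(71, 1) = 71.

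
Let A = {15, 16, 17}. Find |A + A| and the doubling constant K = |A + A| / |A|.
K = |A + A| / |A| = 5/3

Enumerate A + A = {a + b : a, b ∈ A}. With |A| = 3, there are |A|^2 = 9 ordered sum pairs; collecting distinct values, A + A = {30, 31, 32, 33, 34}, so |A + A| = 5. Thus K = 5/3. Here |A + A| = 2|A| − 1 = 5, the minimum possible — so K = 5/3 is minimal, which holds iff A is an arithmetic progression.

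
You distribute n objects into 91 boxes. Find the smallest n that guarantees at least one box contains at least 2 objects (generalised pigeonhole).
n = (2 − 1)·91 + 1 = 92

By the generalised pigeonhole principle, to guarantee some box contains ≥ r objects we need more than (r − 1) · k objects total. Threshold: n = (r − 1) · k + 1. With r = 2 and k = 91: n = 1 · 91 + 1 = 91 + 1 = 92. For n = 91 = 1 · 91, we can put exactly 1 objects in every box, avoiding 2 in any single one — so 92 is tight.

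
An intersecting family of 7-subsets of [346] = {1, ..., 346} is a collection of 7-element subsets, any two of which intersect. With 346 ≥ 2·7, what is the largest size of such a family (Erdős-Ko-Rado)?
max |F| = C(345, 6) = 2241808767660

Erdős-Ko-Rado (1961): when n ≥ 2k, max |F| = C(n−1, k−1). The bound is attained by the star {A : i ∈ A} for any fixed i ∈ [n]. Here C(346−1, 7−1) = C(345, 6) = 2241808767660.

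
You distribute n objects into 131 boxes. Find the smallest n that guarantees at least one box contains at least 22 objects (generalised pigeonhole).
n = (22 − 1)·131 + 1 = 2752

By the generalised pigeonhole principle, to guarantee some box contains ≥ r objects we need more than (r − 1) · k objects total. Threshold: n = (r − 1) · k + 1. With r = 22 and k = 131: n = 21 · 131 + 1 = 2751 + 1 = 2752. For n = 2751 = 21 · 131, we can put exactly 21 objects in every box, avoiding 22 in any single one — so 2752 is tight.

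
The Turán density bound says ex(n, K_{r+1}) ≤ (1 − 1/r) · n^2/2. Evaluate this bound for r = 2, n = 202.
Turán density bound = (1/2) · 202^2/2 = 10201

Turán's theorem: ex(n, K_{r+1}) is achieved by the complete r-partite Turán graph T(n, r) with parts as balanced as possible, and is at most (1 − 1/r) · n^2/2. For r = 2, n = 202: the density bound is (1/2) · 40804/2 = 10201. Since 2 ∣ 202, the Turán graph T(202, 2) has parts of equal size 101, and its edge count e(T(202, 2)) = 10201 attains the density bound exactly.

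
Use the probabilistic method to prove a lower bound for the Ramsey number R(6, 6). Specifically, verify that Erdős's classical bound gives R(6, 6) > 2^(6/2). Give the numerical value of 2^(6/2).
2^(6/2) = 8; so R(6, 6) > 8

Colour each edge of K_n uniformly at random with red/blue. The expected number of monochromatic K_6 is C(n, 6) · 2 · 2^(−C(6,2)). If C(n, 6) · 2^(1 − C(6,2)) < 1, then with positive probability no monochromatic K_6 exists, so R(6, 6) > n. The standard estimate C(n, 6) ≤ n^6/6! shows this inequality holds whenever n ≤ 2^(6/2) (since 6! · 2^(C(6,2) − 1) > 2^(6^2/2) ≥ n^6). Hence R(6, 6) > 2^(6/2) = 8.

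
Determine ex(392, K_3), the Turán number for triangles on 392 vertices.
ex(392, K_3) = ⌊392^2/4⌋ = 38416

Mantel (1907): a triangle-free graph on n vertices has at most ⌊n^2/4⌋ edges, with equality for the complete bipartite graph K_{⌊n/2⌋, ⌈n/2⌉}. For n = 392: ⌊392^2/4⌋ = ⌊153664/4⌋ = 38416. The extremal graph is K_{196, 196}, which has 196·196 = 38416 edges.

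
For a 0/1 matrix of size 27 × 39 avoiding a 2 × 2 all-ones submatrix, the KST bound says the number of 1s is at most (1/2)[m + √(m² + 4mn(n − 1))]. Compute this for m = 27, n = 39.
z(27, 39; 2, 2) ≤ (1/2)[27 + √(27² + 4·27·39·38)] = (1/2)[27 + √160785] = 213.99

Kővári–Sós–Turán: let r_1, ..., r_27 be the row sums and z = Σ r_i the total number of 1s. Each pair of columns can share at most one row with both entries 1 (else a 2×2 all-ones block appears), so Σ_i C(r_i, 2) ≤ C(39, 2) = 741. By convexity Σ_i C(r_i, 2) ≥ 27·C(z/27, 2) = z(z − 27)/(2·27), giving z² − 27z − 27·39·38 ≤ 0 and hence z ≤ (1/2)[27 + √(729 + 4·40014)] = (1/2)[27 + √160785] ≈ (1/2)(27 + 400.98) = 213.99.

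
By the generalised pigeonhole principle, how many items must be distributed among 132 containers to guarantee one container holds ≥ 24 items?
n = (24 − 1)·132 + 1 = 3037

By the generalised pigeonhole principle, to guarantee some box contains ≥ r objects we need more than (r − 1) · k objects total. Threshold: n = (r − 1) · k + 1. With r = 24 and k = 132: n = 23 · 132 + 1 = 3036 + 1 = 3037. For n = 3036 = 23 · 132, we can put exactly 23 objects in every box, avoiding 24 in any single one — so 3037 is tight.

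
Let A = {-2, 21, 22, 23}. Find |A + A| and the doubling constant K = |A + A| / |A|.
K = |A + A| / |A| = 9/4

Enumerate A + A = {a + b : a, b ∈ A}. With |A| = 4, there are |A|^2 = 16 ordered sum pairs; collecting distinct values, A + A = {-4, 19, 20, 21, 42, 43, 44, 45, 46}, so |A + A| = 9. Thus K = 9/4. For comparison, the minimum possible |A + A| over all 4-element sets is 2·4 − 1 = 7 (so min K = 7/4), attained only by arithmetic progressions.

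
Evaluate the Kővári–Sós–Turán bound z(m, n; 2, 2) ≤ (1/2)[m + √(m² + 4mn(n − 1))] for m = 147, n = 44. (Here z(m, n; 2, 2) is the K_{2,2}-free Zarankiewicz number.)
z(147, 44; 2, 2) ≤ (1/2)[147 + √(147² + 4·147·44·43)] = (1/2)[147 + √1134105] = 605.9718

Kővári–Sós–Turán: let r_1, ..., r_147 be the row sums and z = Σ r_i the total number of 1s. Each pair of columns can share at most one row with both entries 1 (else a 2×2 all-ones block appears), so Σ_i C(r_i, 2) ≤ C(44, 2) = 946. By convexity Σ_i C(r_i, 2) ≥ 147·C(z/147, 2) = z(z − 147)/(2·147), giving z² − 147z − 147·44·43 ≤ 0 and hence z ≤ (1/2)[147 + √(21609 + 4·278124)] = (1/2)[147 + √1134105] ≈ (1/2)(147 + 1064.9437) = 605.9718.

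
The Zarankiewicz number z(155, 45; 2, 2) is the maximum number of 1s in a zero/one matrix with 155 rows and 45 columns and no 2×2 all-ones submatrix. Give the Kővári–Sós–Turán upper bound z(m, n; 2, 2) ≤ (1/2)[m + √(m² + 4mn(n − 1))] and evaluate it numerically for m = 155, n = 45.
z(155, 45; 2, 2) ≤ (1/2)[155 + √(155² + 4·155·45·44)] = (1/2)[155 + √1251625] = 636.8802

Kővári–Sós–Turán: let r_1, ..., r_155 be the row sums and z = Σ r_i the total number of 1s. Each pair of columns can share at most one row with both entries 1 (else a 2×2 all-ones block appears), so Σ_i C(r_i, 2) ≤ C(45, 2) = 990. By convexity Σ_i C(r_i, 2) ≥ 155·C(z/155, 2) = z(z − 155)/(2·155), giving z² − 155z − 155·45·44 ≤ 0 and hence z ≤ (1/2)[155 + √(24025 + 4·306900)] = (1/2)[155 + √1251625] ≈ (1/2)(155 + 1118.7605) = 636.8802.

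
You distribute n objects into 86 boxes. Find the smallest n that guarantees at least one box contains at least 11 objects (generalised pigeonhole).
n = (11 − 1)·86 + 1 = 861

By the generalised pigeonhole principle, to guarantee some box contains ≥ r objects we need more than (r − 1) · k objects total. Threshold: n = (r − 1) · k + 1. With r = 11 and k = 86: n = 10 · 86 + 1 = 860 + 1 = 861. For n = 860 = 10 · 86, we can put exactly 10 objects in every box, avoiding 11 in any single one — so 861 is tight.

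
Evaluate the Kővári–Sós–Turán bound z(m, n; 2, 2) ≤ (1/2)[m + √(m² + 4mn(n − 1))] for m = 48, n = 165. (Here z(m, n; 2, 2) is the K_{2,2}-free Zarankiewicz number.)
z(48, 165; 2, 2) ≤ (1/2)[48 + √(48² + 4·48·165·164)] = (1/2)[48 + √5197824] = 1163.9368

Kővári–Sós–Turán: let r_1, ..., r_48 be the row sums and z = Σ r_i the total number of 1s. Each pair of columns can share at most one row with both entries 1 (else a 2×2 all-ones block appears), so Σ_i C(r_i, 2) ≤ C(165, 2) = 13530. By convexity Σ_i C(r_i, 2) ≥ 48·C(z/48, 2) = z(z − 48)/(2·48), giving z² − 48z − 48·165·164 ≤ 0 and hence z ≤ (1/2)[48 + √(2304 + 4·1298880)] = (1/2)[48 + √5197824] ≈ (1/2)(48 + 2279.8737) = 1163.9368.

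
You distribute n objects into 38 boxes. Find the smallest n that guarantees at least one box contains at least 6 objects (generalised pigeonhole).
n = (6 − 1)·38 + 1 = 191

By the generalised pigeonhole principle, to guarantee some box contains ≥ r objects we need more than (r − 1) · k objects total. Threshold: n = (r − 1) · k + 1. With r = 6 and k = 38: n = 5 · 38 + 1 = 190 + 1 = 191. For n = 190 = 5 · 38, we can put exactly 5 objects in every box, avoiding 6 in any single one — so 191 is tight.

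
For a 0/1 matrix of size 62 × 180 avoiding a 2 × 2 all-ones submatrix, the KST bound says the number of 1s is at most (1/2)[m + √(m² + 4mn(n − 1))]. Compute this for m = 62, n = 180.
z(62, 180; 2, 2) ≤ (1/2)[62 + √(62² + 4·62·180·179)] = (1/2)[62 + √7994404] = 1444.7189

Kővári–Sós–Turán: let r_1, ..., r_62 be the row sums and z = Σ r_i the total number of 1s. Each pair of columns can share at most one row with both entries 1 (else a 2×2 all-ones block appears), so Σ_i C(r_i, 2) ≤ C(180, 2) = 16110. By convexity Σ_i C(r_i, 2) ≥ 62·C(z/62, 2) = z(z − 62)/(2·62), giving z² − 62z − 62·180·179 ≤ 0 and hence z ≤ (1/2)[62 + √(3844 + 4·1997640)] = (1/2)[62 + √7994404] ≈ (1/2)(62 + 2827.4377) = 1444.7189.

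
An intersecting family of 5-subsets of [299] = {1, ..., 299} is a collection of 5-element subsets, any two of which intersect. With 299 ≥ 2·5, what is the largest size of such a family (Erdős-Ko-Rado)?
max |F| = C(298, 4) = 322014330

Erdős-Ko-Rado (1961): when n ≥ 2k, max |F| = C(n−1, k−1). The bound is attained by the star {A : i ∈ A} for any fixed i ∈ [n]. Here C(299−1, 5−1) = C(298, 4) = 322014330.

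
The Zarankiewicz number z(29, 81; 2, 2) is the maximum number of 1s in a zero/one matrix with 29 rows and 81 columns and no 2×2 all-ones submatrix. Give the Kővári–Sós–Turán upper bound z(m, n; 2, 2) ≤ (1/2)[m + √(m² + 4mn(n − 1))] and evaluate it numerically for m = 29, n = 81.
z(29, 81; 2, 2) ≤ (1/2)[29 + √(29² + 4·29·81·80)] = (1/2)[29 + √752521] = 448.2398

Kővári–Sós–Turán: let r_1, ..., r_29 be the row sums and z = Σ r_i the total number of 1s. Each pair of columns can share at most one row with both entries 1 (else a 2×2 all-ones block appears), so Σ_i C(r_i, 2) ≤ C(81, 2) = 3240. By convexity Σ_i C(r_i, 2) ≥ 29·C(z/29, 2) = z(z − 29)/(2·29), giving z² − 29z − 29·81·80 ≤ 0 and hence z ≤ (1/2)[29 + √(841 + 4·187920)] = (1/2)[29 + √752521] ≈ (1/2)(29 + 867.4797) = 448.2398.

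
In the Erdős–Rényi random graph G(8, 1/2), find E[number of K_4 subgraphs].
E[# K_4] = C(8, 4) · (1/2)^C(4, 2) = 70 / 2^6 = 35/32 = 1.09375

For each 4-subset S of vertices (there are C(8, 4) = 70 such S), let X_S = 1 if S induces a K_4 (all C(4, 2) = 6 edges present). Then P(X_S = 1) = (1/2)^6 = 1/64. By linearity of expectation, E[# K_4] = C(8, 4) · (1/2)^6 = 70 / 64 = 35/32 = 1.09375.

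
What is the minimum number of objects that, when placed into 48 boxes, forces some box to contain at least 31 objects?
n = (31 − 1)·48 + 1 = 1441

By the generalised pigeonhole principle, to guarantee some box contains ≥ r objects we need more than (r − 1) · k objects total. Threshold: n = (r − 1) · k + 1. With r = 31 and k = 48: n = 30 · 48 + 1 = 1440 + 1 = 1441. For n = 1440 = 30 · 48, we can put exactly 30 objects in every box, avoiding 31 in any single one — so 1441 is tight.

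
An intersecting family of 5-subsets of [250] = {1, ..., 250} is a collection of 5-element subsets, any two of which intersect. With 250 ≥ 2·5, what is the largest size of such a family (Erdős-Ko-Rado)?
max |F| = C(249, 4) = 156340626

The Erdős-Ko-Rado theorem states: for n ≥ 2k, an intersecting family of k-subsets of an n-element set has size at most C(n − 1, k − 1), with equality for 'star' families {A ⊆ [n] : |A| = k, i ∈ A} (fix an element i). For n = 250, k = 5: C(249, 4) = 156340626.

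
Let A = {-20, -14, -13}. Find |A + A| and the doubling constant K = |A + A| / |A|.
K = |A + A| / |A| = 6/3 = 2

Enumerate A + A = {a + b : a, b ∈ A}. With |A| = 3, there are |A|^2 = 9 ordered sum pairs; collecting distinct values, A + A = {-40, -34, -33, -28, -27, -26}, so |A + A| = 6. Thus K = 6/3 = 2. For comparison, the minimum possible |A + A| over all 3-element sets is 2·3 − 1 = 5 (so min K = 5/3), attained only by arithmetic progressions.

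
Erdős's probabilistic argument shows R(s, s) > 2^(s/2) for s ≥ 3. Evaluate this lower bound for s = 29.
2^(29/2) = 23170.475; so R(29, 29) > 23170.475

Colour each edge of K_n uniformly at random with red/blue. The expected number of monochromatic K_29 is C(n, 29) · 2 · 2^(−C(29,2)). If C(n, 29) · 2^(1 − C(29,2)) < 1, then with positive probability no monochromatic K_29 exists, so R(29, 29) > n. The standard estimate C(n, 29) ≤ n^29/29! shows this inequality holds whenever n ≤ 2^(29/2) (since 29! · 2^(C(29,2) − 1) > 2^(29^2/2) ≥ n^29). Hence R(29, 29) > 2^(29/2) = 23170.475.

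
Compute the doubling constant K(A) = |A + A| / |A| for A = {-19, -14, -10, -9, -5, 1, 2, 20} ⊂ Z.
K = |A + A| / |A| = 31/8

Enumerate A + A = {a + b : a, b ∈ A}. With |A| = 8, there are |A|^2 = 64 ordered sum pairs; collecting distinct values, A + A = {-38, -33, -29, -28, -24, -23, -20, -19, -18, -17, -15, -14, -13, -12, -10, -9, -8, -7, -4, -3, 1, 2, 3, 4, 6, 10, 11, 15, 21, 22, 40}, so |A + A| = 31. Thus K = 31/8. For comparison, the minimum possible |A + A| over all 8-element sets is 2·8 − 1 = 15 (so min K = 15/8), attained only by arithmetic progressions.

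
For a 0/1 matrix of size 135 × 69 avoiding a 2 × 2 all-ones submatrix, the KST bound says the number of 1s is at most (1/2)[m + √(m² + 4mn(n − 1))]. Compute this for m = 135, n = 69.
z(135, 69; 2, 2) ≤ (1/2)[135 + √(135² + 4·135·69·68)] = (1/2)[135 + √2551905] = 866.2342

Kővári–Sós–Turán: let r_1, ..., r_135 be the row sums and z = Σ r_i the total number of 1s. Each pair of columns can share at most one row with both entries 1 (else a 2×2 all-ones block appears), so Σ_i C(r_i, 2) ≤ C(69, 2) = 2346. By convexity Σ_i C(r_i, 2) ≥ 135·C(z/135, 2) = z(z − 135)/(2·135), giving z² − 135z − 135·69·68 ≤ 0 and hence z ≤ (1/2)[135 + √(18225 + 4·633420)] = (1/2)[135 + √2551905] ≈ (1/2)(135 + 1597.4683) = 866.2342.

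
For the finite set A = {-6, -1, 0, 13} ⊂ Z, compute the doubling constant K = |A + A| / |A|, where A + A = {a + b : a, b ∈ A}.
K = |A + A| / |A| = 10/4 = 5/2

Enumerate A + A = {a + b : a, b ∈ A}. With |A| = 4, there are |A|^2 = 16 ordered sum pairs; collecting distinct values, A + A = {-12, -7, -6, -2, -1, 0, 7, 12, 13, 26}, so |A + A| = 10. Thus K = 10/4 = 5/2. For comparison, the minimum possible |A + A| over all 4-element sets is 2·4 − 1 = 7 (so min K = 7/4), attained only by arithmetic progressions.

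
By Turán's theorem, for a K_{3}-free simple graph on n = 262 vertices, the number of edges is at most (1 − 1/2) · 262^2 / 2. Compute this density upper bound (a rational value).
Turán density bound = (1/2) · 262^2/2 = 17161

Turán's theorem: ex(n, K_{r+1}) is achieved by the complete r-partite Turán graph T(n, r) with parts as balanced as possible, and is at most (1 − 1/r) · n^2/2. For r = 2, n = 262: the density bound is (1/2) · 68644/2 = 17161. Since 2 ∣ 262, the Turán graph T(262, 2) has parts of equal size 131, and its edge count e(T(262, 2)) = 17161 attains the density bound exactly.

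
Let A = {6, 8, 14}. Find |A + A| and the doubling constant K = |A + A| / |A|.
K = |A + A| / |A| = 6/3 = 2

Enumerate A + A = {a + b : a, b ∈ A}. With |A| = 3, there are |A|^2 = 9 ordered sum pairs; collecting distinct values, A + A = {12, 14, 16, 20, 22, 28}, so |A + A| = 6. Thus K = 6/3 = 2. For comparison, the minimum possible |A + A| over all 3-element sets is 2·3 − 1 = 5 (so min K = 5/3), attained only by arithmetic progressions.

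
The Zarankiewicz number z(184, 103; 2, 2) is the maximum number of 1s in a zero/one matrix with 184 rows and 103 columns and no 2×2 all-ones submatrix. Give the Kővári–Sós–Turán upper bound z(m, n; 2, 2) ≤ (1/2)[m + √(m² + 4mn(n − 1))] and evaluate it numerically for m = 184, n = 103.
z(184, 103; 2, 2) ≤ (1/2)[184 + √(184² + 4·184·103·102)] = (1/2)[184 + √7766272] = 1485.4016

Kővári–Sós–Turán: let r_1, ..., r_184 be the row sums and z = Σ r_i the total number of 1s. Each pair of columns can share at most one row with both entries 1 (else a 2×2 all-ones block appears), so Σ_i C(r_i, 2) ≤ C(103, 2) = 5253. By convexity Σ_i C(r_i, 2) ≥ 184·C(z/184, 2) = z(z − 184)/(2·184), giving z² − 184z − 184·103·102 ≤ 0 and hence z ≤ (1/2)[184 + √(33856 + 4·1933104)] = (1/2)[184 + √7766272] ≈ (1/2)(184 + 2786.8032) = 1485.4016.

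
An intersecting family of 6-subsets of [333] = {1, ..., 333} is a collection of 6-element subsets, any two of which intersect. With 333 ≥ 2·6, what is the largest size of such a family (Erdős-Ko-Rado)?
max |F| = C(332, 5) = 32611330136

Erdős-Ko-Rado (1961): when n ≥ 2k, max |F| = C(n−1, k−1). The bound is attained by the star {A : i ∈ A} for any fixed i ∈ [n]. Here C(333−1, 6−1) = C(332, 5) = 32611330136.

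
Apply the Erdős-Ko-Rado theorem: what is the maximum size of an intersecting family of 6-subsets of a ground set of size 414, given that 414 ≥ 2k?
max |F| = C(413, 5) = 97727099267

The Erdős-Ko-Rado theorem states: for n ≥ 2k, an intersecting family of k-subsets of an n-element set has size at most C(n − 1, k − 1), with equality for 'star' families {A ⊆ [n] : |A| = k, i ∈ A} (fix an element i). For n = 414, k = 6: C(413, 5) = 97727099267.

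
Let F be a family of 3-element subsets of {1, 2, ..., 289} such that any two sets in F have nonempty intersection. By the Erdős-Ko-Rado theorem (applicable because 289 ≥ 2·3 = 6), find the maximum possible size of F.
max |F| = C(288, 2) = 41328

Erdős-Ko-Rado (1961): when n ≥ 2k, max |F| = C(n−1, k−1). The bound is attained by the star {A : i ∈ A} for any fixed i ∈ [n]. Here C(289−1, 3−1) = C(288, 2) = 41328.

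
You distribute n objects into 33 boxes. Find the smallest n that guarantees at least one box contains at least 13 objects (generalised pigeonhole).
n = (13 − 1)·33 + 1 = 397

By the generalised pigeonhole principle, to guarantee some box contains ≥ r objects we need more than (r − 1) · k objects total. Threshold: n = (r − 1) · k + 1. With r = 13 and k = 33: n = 12 · 33 + 1 = 396 + 1 = 397. For n = 396 = 12 · 33, we can put exactly 12 objects in every box, avoiding 13 in any single one — so 397 is tight.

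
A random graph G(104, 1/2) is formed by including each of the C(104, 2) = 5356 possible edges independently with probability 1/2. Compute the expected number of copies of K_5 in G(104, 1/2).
E[# K_5] = C(104, 5) · (1/2)^C(5, 2) = 91962520 / 2^10 = 11495315/128 = 89807.1484375

For each 5-subset S of vertices (there are C(104, 5) = 91962520 such S), let X_S = 1 if S induces a K_5 (all C(5, 2) = 10 edges present). Then P(X_S = 1) = (1/2)^10 = 1/1024. By linearity of expectation, E[# K_5] = C(104, 5) · (1/2)^10 = 91962520 / 1024 = 11495315/128 = 89807.1484375.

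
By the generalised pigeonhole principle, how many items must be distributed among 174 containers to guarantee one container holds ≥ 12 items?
n = (12 − 1)·174 + 1 = 1915

By the generalised pigeonhole principle, to guarantee some box contains ≥ r objects we need more than (r − 1) · k objects total. Threshold: n = (r − 1) · k + 1. With r = 12 and k = 174: n = 11 · 174 + 1 = 1914 + 1 = 1915. For n = 1914 = 11 · 174, we can put exactly 11 objects in every box, avoiding 12 in any single one — so 1915 is tight.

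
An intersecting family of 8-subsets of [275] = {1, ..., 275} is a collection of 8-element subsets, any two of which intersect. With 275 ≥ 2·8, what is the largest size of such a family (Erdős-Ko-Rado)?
max |F| = C(274, 7) = 21294708845904

The Erdős-Ko-Rado theorem states: for n ≥ 2k, an intersecting family of k-subsets of an n-element set has size at most C(n − 1, k − 1), with equality for 'star' families {A ⊆ [n] : |A| = k, i ∈ A} (fix an element i). For n = 275, k = 8: C(274, 7) = 21294708845904.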